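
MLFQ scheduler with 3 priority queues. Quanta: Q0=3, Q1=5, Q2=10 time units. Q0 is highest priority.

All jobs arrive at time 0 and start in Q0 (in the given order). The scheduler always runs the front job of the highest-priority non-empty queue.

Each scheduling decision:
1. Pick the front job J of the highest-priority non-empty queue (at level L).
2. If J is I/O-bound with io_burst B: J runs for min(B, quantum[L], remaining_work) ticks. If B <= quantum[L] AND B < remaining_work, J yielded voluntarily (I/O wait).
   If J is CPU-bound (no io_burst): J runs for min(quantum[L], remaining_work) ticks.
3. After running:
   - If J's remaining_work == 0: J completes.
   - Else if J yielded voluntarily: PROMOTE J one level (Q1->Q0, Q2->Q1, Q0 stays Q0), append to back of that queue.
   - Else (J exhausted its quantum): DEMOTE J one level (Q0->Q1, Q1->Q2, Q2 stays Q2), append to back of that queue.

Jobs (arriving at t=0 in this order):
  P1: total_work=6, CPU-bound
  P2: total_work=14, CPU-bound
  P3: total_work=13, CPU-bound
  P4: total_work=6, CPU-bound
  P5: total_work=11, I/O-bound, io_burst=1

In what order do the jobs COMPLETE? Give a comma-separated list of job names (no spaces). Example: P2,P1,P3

t=0-3: P1@Q0 runs 3, rem=3, quantum used, demote→Q1. Q0=[P2,P3,P4,P5] Q1=[P1] Q2=[]
t=3-6: P2@Q0 runs 3, rem=11, quantum used, demote→Q1. Q0=[P3,P4,P5] Q1=[P1,P2] Q2=[]
t=6-9: P3@Q0 runs 3, rem=10, quantum used, demote→Q1. Q0=[P4,P5] Q1=[P1,P2,P3] Q2=[]
t=9-12: P4@Q0 runs 3, rem=3, quantum used, demote→Q1. Q0=[P5] Q1=[P1,P2,P3,P4] Q2=[]
t=12-13: P5@Q0 runs 1, rem=10, I/O yield, promote→Q0. Q0=[P5] Q1=[P1,P2,P3,P4] Q2=[]
t=13-14: P5@Q0 runs 1, rem=9, I/O yield, promote→Q0. Q0=[P5] Q1=[P1,P2,P3,P4] Q2=[]
t=14-15: P5@Q0 runs 1, rem=8, I/O yield, promote→Q0. Q0=[P5] Q1=[P1,P2,P3,P4] Q2=[]
t=15-16: P5@Q0 runs 1, rem=7, I/O yield, promote→Q0. Q0=[P5] Q1=[P1,P2,P3,P4] Q2=[]
t=16-17: P5@Q0 runs 1, rem=6, I/O yield, promote→Q0. Q0=[P5] Q1=[P1,P2,P3,P4] Q2=[]
t=17-18: P5@Q0 runs 1, rem=5, I/O yield, promote→Q0. Q0=[P5] Q1=[P1,P2,P3,P4] Q2=[]
t=18-19: P5@Q0 runs 1, rem=4, I/O yield, promote→Q0. Q0=[P5] Q1=[P1,P2,P3,P4] Q2=[]
t=19-20: P5@Q0 runs 1, rem=3, I/O yield, promote→Q0. Q0=[P5] Q1=[P1,P2,P3,P4] Q2=[]
t=20-21: P5@Q0 runs 1, rem=2, I/O yield, promote→Q0. Q0=[P5] Q1=[P1,P2,P3,P4] Q2=[]
t=21-22: P5@Q0 runs 1, rem=1, I/O yield, promote→Q0. Q0=[P5] Q1=[P1,P2,P3,P4] Q2=[]
t=22-23: P5@Q0 runs 1, rem=0, completes. Q0=[] Q1=[P1,P2,P3,P4] Q2=[]
t=23-26: P1@Q1 runs 3, rem=0, completes. Q0=[] Q1=[P2,P3,P4] Q2=[]
t=26-31: P2@Q1 runs 5, rem=6, quantum used, demote→Q2. Q0=[] Q1=[P3,P4] Q2=[P2]
t=31-36: P3@Q1 runs 5, rem=5, quantum used, demote→Q2. Q0=[] Q1=[P4] Q2=[P2,P3]
t=36-39: P4@Q1 runs 3, rem=0, completes. Q0=[] Q1=[] Q2=[P2,P3]
t=39-45: P2@Q2 runs 6, rem=0, completes. Q0=[] Q1=[] Q2=[P3]
t=45-50: P3@Q2 runs 5, rem=0, completes. Q0=[] Q1=[] Q2=[]

Answer: P5,P1,P4,P2,P3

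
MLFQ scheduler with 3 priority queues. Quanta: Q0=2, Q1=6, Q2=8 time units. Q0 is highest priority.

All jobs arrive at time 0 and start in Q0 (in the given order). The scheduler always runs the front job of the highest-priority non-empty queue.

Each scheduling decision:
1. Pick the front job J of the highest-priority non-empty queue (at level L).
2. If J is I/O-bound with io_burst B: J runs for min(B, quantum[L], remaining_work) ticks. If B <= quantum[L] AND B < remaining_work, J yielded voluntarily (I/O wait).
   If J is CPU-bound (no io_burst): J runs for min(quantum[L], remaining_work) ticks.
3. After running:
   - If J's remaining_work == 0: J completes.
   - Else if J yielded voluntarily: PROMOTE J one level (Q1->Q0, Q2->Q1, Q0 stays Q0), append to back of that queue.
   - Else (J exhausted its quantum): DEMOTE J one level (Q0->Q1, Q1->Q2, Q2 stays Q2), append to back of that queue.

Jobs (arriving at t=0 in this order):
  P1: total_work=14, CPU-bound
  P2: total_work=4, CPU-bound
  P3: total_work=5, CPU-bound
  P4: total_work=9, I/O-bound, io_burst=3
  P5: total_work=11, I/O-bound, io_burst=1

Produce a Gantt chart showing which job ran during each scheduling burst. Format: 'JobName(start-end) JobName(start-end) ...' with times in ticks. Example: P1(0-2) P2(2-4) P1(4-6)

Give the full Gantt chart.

Answer: P1(0-2) P2(2-4) P3(4-6) P4(6-8) P5(8-9) P5(9-10) P5(10-11) P5(11-12) P5(12-13) P5(13-14) P5(14-15) P5(15-16) P5(16-17) P5(17-18) P5(18-19) P1(19-25) P2(25-27) P3(27-30) P4(30-33) P4(33-35) P4(35-37) P1(37-43)

Derivation:
t=0-2: P1@Q0 runs 2, rem=12, quantum used, demote→Q1. Q0=[P2,P3,P4,P5] Q1=[P1] Q2=[]
t=2-4: P2@Q0 runs 2, rem=2, quantum used, demote→Q1. Q0=[P3,P4,P5] Q1=[P1,P2] Q2=[]
t=4-6: P3@Q0 runs 2, rem=3, quantum used, demote→Q1. Q0=[P4,P5] Q1=[P1,P2,P3] Q2=[]
t=6-8: P4@Q0 runs 2, rem=7, quantum used, demote→Q1. Q0=[P5] Q1=[P1,P2,P3,P4] Q2=[]
t=8-9: P5@Q0 runs 1, rem=10, I/O yield, promote→Q0. Q0=[P5] Q1=[P1,P2,P3,P4] Q2=[]
t=9-10: P5@Q0 runs 1, rem=9, I/O yield, promote→Q0. Q0=[P5] Q1=[P1,P2,P3,P4] Q2=[]
t=10-11: P5@Q0 runs 1, rem=8, I/O yield, promote→Q0. Q0=[P5] Q1=[P1,P2,P3,P4] Q2=[]
t=11-12: P5@Q0 runs 1, rem=7, I/O yield, promote→Q0. Q0=[P5] Q1=[P1,P2,P3,P4] Q2=[]
t=12-13: P5@Q0 runs 1, rem=6, I/O yield, promote→Q0. Q0=[P5] Q1=[P1,P2,P3,P4] Q2=[]
t=13-14: P5@Q0 runs 1, rem=5, I/O yield, promote→Q0. Q0=[P5] Q1=[P1,P2,P3,P4] Q2=[]
t=14-15: P5@Q0 runs 1, rem=4, I/O yield, promote→Q0. Q0=[P5] Q1=[P1,P2,P3,P4] Q2=[]
t=15-16: P5@Q0 runs 1, rem=3, I/O yield, promote→Q0. Q0=[P5] Q1=[P1,P2,P3,P4] Q2=[]
t=16-17: P5@Q0 runs 1, rem=2, I/O yield, promote→Q0. Q0=[P5] Q1=[P1,P2,P3,P4] Q2=[]
t=17-18: P5@Q0 runs 1, rem=1, I/O yield, promote→Q0. Q0=[P5] Q1=[P1,P2,P3,P4] Q2=[]
t=18-19: P5@Q0 runs 1, rem=0, completes. Q0=[] Q1=[P1,P2,P3,P4] Q2=[]
t=19-25: P1@Q1 runs 6, rem=6, quantum used, demote→Q2. Q0=[] Q1=[P2,P3,P4] Q2=[P1]
t=25-27: P2@Q1 runs 2, rem=0, completes. Q0=[] Q1=[P3,P4] Q2=[P1]
t=27-30: P3@Q1 runs 3, rem=0, completes. Q0=[] Q1=[P4] Q2=[P1]
t=30-33: P4@Q1 runs 3, rem=4, I/O yield, promote→Q0. Q0=[P4] Q1=[] Q2=[P1]
t=33-35: P4@Q0 runs 2, rem=2, quantum used, demote→Q1. Q0=[] Q1=[P4] Q2=[P1]
t=35-37: P4@Q1 runs 2, rem=0, completes. Q0=[] Q1=[] Q2=[P1]
t=37-43: P1@Q2 runs 6, rem=0, completes. Q0=[] Q1=[] Q2=[]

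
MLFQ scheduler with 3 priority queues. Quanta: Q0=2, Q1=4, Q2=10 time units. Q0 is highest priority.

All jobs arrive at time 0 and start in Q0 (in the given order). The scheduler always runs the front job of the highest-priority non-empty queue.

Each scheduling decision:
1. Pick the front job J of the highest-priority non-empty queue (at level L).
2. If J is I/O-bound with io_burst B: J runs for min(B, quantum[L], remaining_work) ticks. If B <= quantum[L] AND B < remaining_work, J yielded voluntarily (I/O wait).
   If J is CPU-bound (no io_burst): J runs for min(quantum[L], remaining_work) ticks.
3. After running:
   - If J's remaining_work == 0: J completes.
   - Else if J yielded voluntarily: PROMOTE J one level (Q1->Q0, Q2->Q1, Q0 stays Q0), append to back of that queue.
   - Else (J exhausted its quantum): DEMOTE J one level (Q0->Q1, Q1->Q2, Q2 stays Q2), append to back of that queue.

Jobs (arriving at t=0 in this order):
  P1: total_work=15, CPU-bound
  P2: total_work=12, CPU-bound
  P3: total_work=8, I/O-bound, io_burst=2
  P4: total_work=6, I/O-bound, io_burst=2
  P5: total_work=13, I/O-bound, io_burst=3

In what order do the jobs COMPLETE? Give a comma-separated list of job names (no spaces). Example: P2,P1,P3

t=0-2: P1@Q0 runs 2, rem=13, quantum used, demote→Q1. Q0=[P2,P3,P4,P5] Q1=[P1] Q2=[]
t=2-4: P2@Q0 runs 2, rem=10, quantum used, demote→Q1. Q0=[P3,P4,P5] Q1=[P1,P2] Q2=[]
t=4-6: P3@Q0 runs 2, rem=6, I/O yield, promote→Q0. Q0=[P4,P5,P3] Q1=[P1,P2] Q2=[]
t=6-8: P4@Q0 runs 2, rem=4, I/O yield, promote→Q0. Q0=[P5,P3,P4] Q1=[P1,P2] Q2=[]
t=8-10: P5@Q0 runs 2, rem=11, quantum used, demote→Q1. Q0=[P3,P4] Q1=[P1,P2,P5] Q2=[]
t=10-12: P3@Q0 runs 2, rem=4, I/O yield, promote→Q0. Q0=[P4,P3] Q1=[P1,P2,P5] Q2=[]
t=12-14: P4@Q0 runs 2, rem=2, I/O yield, promote→Q0. Q0=[P3,P4] Q1=[P1,P2,P5] Q2=[]
t=14-16: P3@Q0 runs 2, rem=2, I/O yield, promote→Q0. Q0=[P4,P3] Q1=[P1,P2,P5] Q2=[]
t=16-18: P4@Q0 runs 2, rem=0, completes. Q0=[P3] Q1=[P1,P2,P5] Q2=[]
t=18-20: P3@Q0 runs 2, rem=0, completes. Q0=[] Q1=[P1,P2,P5] Q2=[]
t=20-24: P1@Q1 runs 4, rem=9, quantum used, demote→Q2. Q0=[] Q1=[P2,P5] Q2=[P1]
t=24-28: P2@Q1 runs 4, rem=6, quantum used, demote→Q2. Q0=[] Q1=[P5] Q2=[P1,P2]
t=28-31: P5@Q1 runs 3, rem=8, I/O yield, promote→Q0. Q0=[P5] Q1=[] Q2=[P1,P2]
t=31-33: P5@Q0 runs 2, rem=6, quantum used, demote→Q1. Q0=[] Q1=[P5] Q2=[P1,P2]
t=33-36: P5@Q1 runs 3, rem=3, I/O yield, promote→Q0. Q0=[P5] Q1=[] Q2=[P1,P2]
t=36-38: P5@Q0 runs 2, rem=1, quantum used, demote→Q1. Q0=[] Q1=[P5] Q2=[P1,P2]
t=38-39: P5@Q1 runs 1, rem=0, completes. Q0=[] Q1=[] Q2=[P1,P2]
t=39-48: P1@Q2 runs 9, rem=0, completes. Q0=[] Q1=[] Q2=[P2]
t=48-54: P2@Q2 runs 6, rem=0, completes. Q0=[] Q1=[] Q2=[]

Answer: P4,P3,P5,P1,P2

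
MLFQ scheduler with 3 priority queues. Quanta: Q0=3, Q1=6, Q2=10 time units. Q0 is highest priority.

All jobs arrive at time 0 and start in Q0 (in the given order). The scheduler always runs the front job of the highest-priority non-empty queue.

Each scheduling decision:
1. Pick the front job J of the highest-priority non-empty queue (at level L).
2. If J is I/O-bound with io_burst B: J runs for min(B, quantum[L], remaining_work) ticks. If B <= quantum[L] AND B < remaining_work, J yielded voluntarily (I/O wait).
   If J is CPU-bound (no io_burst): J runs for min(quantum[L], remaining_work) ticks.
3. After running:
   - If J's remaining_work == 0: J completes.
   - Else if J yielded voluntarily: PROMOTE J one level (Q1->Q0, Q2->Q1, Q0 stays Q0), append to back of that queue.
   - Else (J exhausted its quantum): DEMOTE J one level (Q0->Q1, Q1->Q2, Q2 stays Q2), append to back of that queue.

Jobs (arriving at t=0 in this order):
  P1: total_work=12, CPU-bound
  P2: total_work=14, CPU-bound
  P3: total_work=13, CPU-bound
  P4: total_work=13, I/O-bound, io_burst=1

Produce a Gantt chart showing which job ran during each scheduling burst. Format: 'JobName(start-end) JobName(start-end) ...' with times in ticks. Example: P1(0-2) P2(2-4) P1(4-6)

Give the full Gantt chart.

t=0-3: P1@Q0 runs 3, rem=9, quantum used, demote→Q1. Q0=[P2,P3,P4] Q1=[P1] Q2=[]
t=3-6: P2@Q0 runs 3, rem=11, quantum used, demote→Q1. Q0=[P3,P4] Q1=[P1,P2] Q2=[]
t=6-9: P3@Q0 runs 3, rem=10, quantum used, demote→Q1. Q0=[P4] Q1=[P1,P2,P3] Q2=[]
t=9-10: P4@Q0 runs 1, rem=12, I/O yield, promote→Q0. Q0=[P4] Q1=[P1,P2,P3] Q2=[]
t=10-11: P4@Q0 runs 1, rem=11, I/O yield, promote→Q0. Q0=[P4] Q1=[P1,P2,P3] Q2=[]
t=11-12: P4@Q0 runs 1, rem=10, I/O yield, promote→Q0. Q0=[P4] Q1=[P1,P2,P3] Q2=[]
t=12-13: P4@Q0 runs 1, rem=9, I/O yield, promote→Q0. Q0=[P4] Q1=[P1,P2,P3] Q2=[]
t=13-14: P4@Q0 runs 1, rem=8, I/O yield, promote→Q0. Q0=[P4] Q1=[P1,P2,P3] Q2=[]
t=14-15: P4@Q0 runs 1, rem=7, I/O yield, promote→Q0. Q0=[P4] Q1=[P1,P2,P3] Q2=[]
t=15-16: P4@Q0 runs 1, rem=6, I/O yield, promote→Q0. Q0=[P4] Q1=[P1,P2,P3] Q2=[]
t=16-17: P4@Q0 runs 1, rem=5, I/O yield, promote→Q0. Q0=[P4] Q1=[P1,P2,P3] Q2=[]
t=17-18: P4@Q0 runs 1, rem=4, I/O yield, promote→Q0. Q0=[P4] Q1=[P1,P2,P3] Q2=[]
t=18-19: P4@Q0 runs 1, rem=3, I/O yield, promote→Q0. Q0=[P4] Q1=[P1,P2,P3] Q2=[]
t=19-20: P4@Q0 runs 1, rem=2, I/O yield, promote→Q0. Q0=[P4] Q1=[P1,P2,P3] Q2=[]
t=20-21: P4@Q0 runs 1, rem=1, I/O yield, promote→Q0. Q0=[P4] Q1=[P1,P2,P3] Q2=[]
t=21-22: P4@Q0 runs 1, rem=0, completes. Q0=[] Q1=[P1,P2,P3] Q2=[]
t=22-28: P1@Q1 runs 6, rem=3, quantum used, demote→Q2. Q0=[] Q1=[P2,P3] Q2=[P1]
t=28-34: P2@Q1 runs 6, rem=5, quantum used, demote→Q2. Q0=[] Q1=[P3] Q2=[P1,P2]
t=34-40: P3@Q1 runs 6, rem=4, quantum used, demote→Q2. Q0=[] Q1=[] Q2=[P1,P2,P3]
t=40-43: P1@Q2 runs 3, rem=0, completes. Q0=[] Q1=[] Q2=[P2,P3]
t=43-48: P2@Q2 runs 5, rem=0, completes. Q0=[] Q1=[] Q2=[P3]
t=48-52: P3@Q2 runs 4, rem=0, completes. Q0=[] Q1=[] Q2=[]

Answer: P1(0-3) P2(3-6) P3(6-9) P4(9-10) P4(10-11) P4(11-12) P4(12-13) P4(13-14) P4(14-15) P4(15-16) P4(16-17) P4(17-18) P4(18-19) P4(19-20) P4(20-21) P4(21-22) P1(22-28) P2(28-34) P3(34-40) P1(40-43) P2(43-48) P3(48-52)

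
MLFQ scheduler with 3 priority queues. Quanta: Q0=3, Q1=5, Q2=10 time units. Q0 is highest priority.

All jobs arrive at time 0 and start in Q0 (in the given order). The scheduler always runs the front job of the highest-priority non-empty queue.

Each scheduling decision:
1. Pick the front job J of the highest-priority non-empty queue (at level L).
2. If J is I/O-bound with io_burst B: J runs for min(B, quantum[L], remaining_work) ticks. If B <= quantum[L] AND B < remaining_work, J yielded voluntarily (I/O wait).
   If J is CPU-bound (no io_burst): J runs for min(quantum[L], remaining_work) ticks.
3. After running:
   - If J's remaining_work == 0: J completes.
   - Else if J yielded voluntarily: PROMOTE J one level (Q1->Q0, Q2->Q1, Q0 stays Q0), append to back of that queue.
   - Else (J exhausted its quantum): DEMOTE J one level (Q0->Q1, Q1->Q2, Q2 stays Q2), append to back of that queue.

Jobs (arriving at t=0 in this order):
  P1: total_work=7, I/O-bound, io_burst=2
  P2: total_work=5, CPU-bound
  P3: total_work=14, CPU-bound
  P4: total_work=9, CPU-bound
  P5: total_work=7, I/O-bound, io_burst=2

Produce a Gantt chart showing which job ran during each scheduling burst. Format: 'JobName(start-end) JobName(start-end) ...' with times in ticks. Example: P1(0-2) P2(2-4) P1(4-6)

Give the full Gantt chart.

Answer: P1(0-2) P2(2-5) P3(5-8) P4(8-11) P5(11-13) P1(13-15) P5(15-17) P1(17-19) P5(19-21) P1(21-22) P5(22-23) P2(23-25) P3(25-30) P4(30-35) P3(35-41) P4(41-42)

Derivation:
t=0-2: P1@Q0 runs 2, rem=5, I/O yield, promote→Q0. Q0=[P2,P3,P4,P5,P1] Q1=[] Q2=[]
t=2-5: P2@Q0 runs 3, rem=2, quantum used, demote→Q1. Q0=[P3,P4,P5,P1] Q1=[P2] Q2=[]
t=5-8: P3@Q0 runs 3, rem=11, quantum used, demote→Q1. Q0=[P4,P5,P1] Q1=[P2,P3] Q2=[]
t=8-11: P4@Q0 runs 3, rem=6, quantum used, demote→Q1. Q0=[P5,P1] Q1=[P2,P3,P4] Q2=[]
t=11-13: P5@Q0 runs 2, rem=5, I/O yield, promote→Q0. Q0=[P1,P5] Q1=[P2,P3,P4] Q2=[]
t=13-15: P1@Q0 runs 2, rem=3, I/O yield, promote→Q0. Q0=[P5,P1] Q1=[P2,P3,P4] Q2=[]
t=15-17: P5@Q0 runs 2, rem=3, I/O yield, promote→Q0. Q0=[P1,P5] Q1=[P2,P3,P4] Q2=[]
t=17-19: P1@Q0 runs 2, rem=1, I/O yield, promote→Q0. Q0=[P5,P1] Q1=[P2,P3,P4] Q2=[]
t=19-21: P5@Q0 runs 2, rem=1, I/O yield, promote→Q0. Q0=[P1,P5] Q1=[P2,P3,P4] Q2=[]
t=21-22: P1@Q0 runs 1, rem=0, completes. Q0=[P5] Q1=[P2,P3,P4] Q2=[]
t=22-23: P5@Q0 runs 1, rem=0, completes. Q0=[] Q1=[P2,P3,P4] Q2=[]
t=23-25: P2@Q1 runs 2, rem=0, completes. Q0=[] Q1=[P3,P4] Q2=[]
t=25-30: P3@Q1 runs 5, rem=6, quantum used, demote→Q2. Q0=[] Q1=[P4] Q2=[P3]
t=30-35: P4@Q1 runs 5, rem=1, quantum used, demote→Q2. Q0=[] Q1=[] Q2=[P3,P4]
t=35-41: P3@Q2 runs 6, rem=0, completes. Q0=[] Q1=[] Q2=[P4]
t=41-42: P4@Q2 runs 1, rem=0, completes. Q0=[] Q1=[] Q2=[]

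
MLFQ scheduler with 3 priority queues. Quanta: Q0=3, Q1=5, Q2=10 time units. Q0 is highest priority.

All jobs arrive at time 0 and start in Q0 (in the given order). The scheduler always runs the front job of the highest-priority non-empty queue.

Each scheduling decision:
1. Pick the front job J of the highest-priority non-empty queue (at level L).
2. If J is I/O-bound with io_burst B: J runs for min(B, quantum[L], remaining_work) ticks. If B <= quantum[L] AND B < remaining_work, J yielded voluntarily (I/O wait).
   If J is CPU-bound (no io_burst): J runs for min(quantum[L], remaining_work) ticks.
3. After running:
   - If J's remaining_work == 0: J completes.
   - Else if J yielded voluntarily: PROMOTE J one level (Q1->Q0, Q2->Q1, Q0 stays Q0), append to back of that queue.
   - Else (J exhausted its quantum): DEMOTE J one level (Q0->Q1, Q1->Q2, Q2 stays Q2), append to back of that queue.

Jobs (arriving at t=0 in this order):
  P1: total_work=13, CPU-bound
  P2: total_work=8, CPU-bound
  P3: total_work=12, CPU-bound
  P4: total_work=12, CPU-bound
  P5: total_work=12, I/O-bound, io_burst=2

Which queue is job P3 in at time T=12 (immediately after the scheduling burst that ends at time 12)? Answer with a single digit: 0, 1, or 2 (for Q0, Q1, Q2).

t=0-3: P1@Q0 runs 3, rem=10, quantum used, demote→Q1. Q0=[P2,P3,P4,P5] Q1=[P1] Q2=[]
t=3-6: P2@Q0 runs 3, rem=5, quantum used, demote→Q1. Q0=[P3,P4,P5] Q1=[P1,P2] Q2=[]
t=6-9: P3@Q0 runs 3, rem=9, quantum used, demote→Q1. Q0=[P4,P5] Q1=[P1,P2,P3] Q2=[]
t=9-12: P4@Q0 runs 3, rem=9, quantum used, demote→Q1. Q0=[P5] Q1=[P1,P2,P3,P4] Q2=[]
t=12-14: P5@Q0 runs 2, rem=10, I/O yield, promote→Q0. Q0=[P5] Q1=[P1,P2,P3,P4] Q2=[]
t=14-16: P5@Q0 runs 2, rem=8, I/O yield, promote→Q0. Q0=[P5] Q1=[P1,P2,P3,P4] Q2=[]
t=16-18: P5@Q0 runs 2, rem=6, I/O yield, promote→Q0. Q0=[P5] Q1=[P1,P2,P3,P4] Q2=[]
t=18-20: P5@Q0 runs 2, rem=4, I/O yield, promote→Q0. Q0=[P5] Q1=[P1,P2,P3,P4] Q2=[]
t=20-22: P5@Q0 runs 2, rem=2, I/O yield, promote→Q0. Q0=[P5] Q1=[P1,P2,P3,P4] Q2=[]
t=22-24: P5@Q0 runs 2, rem=0, completes. Q0=[] Q1=[P1,P2,P3,P4] Q2=[]
t=24-29: P1@Q1 runs 5, rem=5, quantum used, demote→Q2. Q0=[] Q1=[P2,P3,P4] Q2=[P1]
t=29-34: P2@Q1 runs 5, rem=0, completes. Q0=[] Q1=[P3,P4] Q2=[P1]
t=34-39: P3@Q1 runs 5, rem=4, quantum used, demote→Q2. Q0=[] Q1=[P4] Q2=[P1,P3]
t=39-44: P4@Q1 runs 5, rem=4, quantum used, demote→Q2. Q0=[] Q1=[] Q2=[P1,P3,P4]
t=44-49: P1@Q2 runs 5, rem=0, completes. Q0=[] Q1=[] Q2=[P3,P4]
t=49-53: P3@Q2 runs 4, rem=0, completes. Q0=[] Q1=[] Q2=[P4]
t=53-57: P4@Q2 runs 4, rem=0, completes. Q0=[] Q1=[] Q2=[]

Answer: 1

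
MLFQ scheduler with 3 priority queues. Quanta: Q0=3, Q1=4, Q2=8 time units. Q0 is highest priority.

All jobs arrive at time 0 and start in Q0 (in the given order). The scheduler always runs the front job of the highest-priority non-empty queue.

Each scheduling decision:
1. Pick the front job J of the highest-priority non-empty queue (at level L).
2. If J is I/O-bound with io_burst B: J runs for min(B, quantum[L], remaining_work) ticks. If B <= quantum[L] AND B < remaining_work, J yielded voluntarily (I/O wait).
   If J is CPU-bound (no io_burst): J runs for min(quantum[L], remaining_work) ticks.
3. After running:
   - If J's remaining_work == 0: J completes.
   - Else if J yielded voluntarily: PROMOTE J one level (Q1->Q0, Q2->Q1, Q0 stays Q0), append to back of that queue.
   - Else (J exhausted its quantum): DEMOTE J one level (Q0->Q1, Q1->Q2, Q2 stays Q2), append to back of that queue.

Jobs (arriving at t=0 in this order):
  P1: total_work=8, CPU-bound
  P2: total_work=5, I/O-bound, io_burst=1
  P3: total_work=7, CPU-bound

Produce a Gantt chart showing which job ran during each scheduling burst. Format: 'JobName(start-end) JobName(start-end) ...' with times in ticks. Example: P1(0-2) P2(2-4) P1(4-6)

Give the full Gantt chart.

Answer: P1(0-3) P2(3-4) P3(4-7) P2(7-8) P2(8-9) P2(9-10) P2(10-11) P1(11-15) P3(15-19) P1(19-20)

Derivation:
t=0-3: P1@Q0 runs 3, rem=5, quantum used, demote→Q1. Q0=[P2,P3] Q1=[P1] Q2=[]
t=3-4: P2@Q0 runs 1, rem=4, I/O yield, promote→Q0. Q0=[P3,P2] Q1=[P1] Q2=[]
t=4-7: P3@Q0 runs 3, rem=4, quantum used, demote→Q1. Q0=[P2] Q1=[P1,P3] Q2=[]
t=7-8: P2@Q0 runs 1, rem=3, I/O yield, promote→Q0. Q0=[P2] Q1=[P1,P3] Q2=[]
t=8-9: P2@Q0 runs 1, rem=2, I/O yield, promote→Q0. Q0=[P2] Q1=[P1,P3] Q2=[]
t=9-10: P2@Q0 runs 1, rem=1, I/O yield, promote→Q0. Q0=[P2] Q1=[P1,P3] Q2=[]
t=10-11: P2@Q0 runs 1, rem=0, completes. Q0=[] Q1=[P1,P3] Q2=[]
t=11-15: P1@Q1 runs 4, rem=1, quantum used, demote→Q2. Q0=[] Q1=[P3] Q2=[P1]
t=15-19: P3@Q1 runs 4, rem=0, completes. Q0=[] Q1=[] Q2=[P1]
t=19-20: P1@Q2 runs 1, rem=0, completes. Q0=[] Q1=[] Q2=[]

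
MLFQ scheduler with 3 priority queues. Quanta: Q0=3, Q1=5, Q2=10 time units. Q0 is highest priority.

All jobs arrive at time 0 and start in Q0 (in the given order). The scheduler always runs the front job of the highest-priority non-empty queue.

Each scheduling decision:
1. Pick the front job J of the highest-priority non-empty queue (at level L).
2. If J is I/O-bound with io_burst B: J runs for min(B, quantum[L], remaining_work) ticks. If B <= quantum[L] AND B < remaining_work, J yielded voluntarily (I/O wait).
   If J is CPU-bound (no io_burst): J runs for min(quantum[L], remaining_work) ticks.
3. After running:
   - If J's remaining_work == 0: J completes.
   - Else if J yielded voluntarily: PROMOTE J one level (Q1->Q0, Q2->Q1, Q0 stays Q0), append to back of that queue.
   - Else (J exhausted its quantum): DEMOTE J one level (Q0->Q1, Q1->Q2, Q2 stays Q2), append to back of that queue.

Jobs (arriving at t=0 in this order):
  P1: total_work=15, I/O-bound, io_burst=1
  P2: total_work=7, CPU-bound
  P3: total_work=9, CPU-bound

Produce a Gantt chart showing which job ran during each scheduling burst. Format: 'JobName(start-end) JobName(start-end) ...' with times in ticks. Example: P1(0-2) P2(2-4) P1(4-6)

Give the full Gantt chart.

t=0-1: P1@Q0 runs 1, rem=14, I/O yield, promote→Q0. Q0=[P2,P3,P1] Q1=[] Q2=[]
t=1-4: P2@Q0 runs 3, rem=4, quantum used, demote→Q1. Q0=[P3,P1] Q1=[P2] Q2=[]
t=4-7: P3@Q0 runs 3, rem=6, quantum used, demote→Q1. Q0=[P1] Q1=[P2,P3] Q2=[]
t=7-8: P1@Q0 runs 1, rem=13, I/O yield, promote→Q0. Q0=[P1] Q1=[P2,P3] Q2=[]
t=8-9: P1@Q0 runs 1, rem=12, I/O yield, promote→Q0. Q0=[P1] Q1=[P2,P3] Q2=[]
t=9-10: P1@Q0 runs 1, rem=11, I/O yield, promote→Q0. Q0=[P1] Q1=[P2,P3] Q2=[]
t=10-11: P1@Q0 runs 1, rem=10, I/O yield, promote→Q0. Q0=[P1] Q1=[P2,P3] Q2=[]
t=11-12: P1@Q0 runs 1, rem=9, I/O yield, promote→Q0. Q0=[P1] Q1=[P2,P3] Q2=[]
t=12-13: P1@Q0 runs 1, rem=8, I/O yield, promote→Q0. Q0=[P1] Q1=[P2,P3] Q2=[]
t=13-14: P1@Q0 runs 1, rem=7, I/O yield, promote→Q0. Q0=[P1] Q1=[P2,P3] Q2=[]
t=14-15: P1@Q0 runs 1, rem=6, I/O yield, promote→Q0. Q0=[P1] Q1=[P2,P3] Q2=[]
t=15-16: P1@Q0 runs 1, rem=5, I/O yield, promote→Q0. Q0=[P1] Q1=[P2,P3] Q2=[]
t=16-17: P1@Q0 runs 1, rem=4, I/O yield, promote→Q0. Q0=[P1] Q1=[P2,P3] Q2=[]
t=17-18: P1@Q0 runs 1, rem=3, I/O yield, promote→Q0. Q0=[P1] Q1=[P2,P3] Q2=[]
t=18-19: P1@Q0 runs 1, rem=2, I/O yield, promote→Q0. Q0=[P1] Q1=[P2,P3] Q2=[]
t=19-20: P1@Q0 runs 1, rem=1, I/O yield, promote→Q0. Q0=[P1] Q1=[P2,P3] Q2=[]
t=20-21: P1@Q0 runs 1, rem=0, completes. Q0=[] Q1=[P2,P3] Q2=[]
t=21-25: P2@Q1 runs 4, rem=0, completes. Q0=[] Q1=[P3] Q2=[]
t=25-30: P3@Q1 runs 5, rem=1, quantum used, demote→Q2. Q0=[] Q1=[] Q2=[P3]
t=30-31: P3@Q2 runs 1, rem=0, completes. Q0=[] Q1=[] Q2=[]

Answer: P1(0-1) P2(1-4) P3(4-7) P1(7-8) P1(8-9) P1(9-10) P1(10-11) P1(11-12) P1(12-13) P1(13-14) P1(14-15) P1(15-16) P1(16-17) P1(17-18) P1(18-19) P1(19-20) P1(20-21) P2(21-25) P3(25-30) P3(30-31)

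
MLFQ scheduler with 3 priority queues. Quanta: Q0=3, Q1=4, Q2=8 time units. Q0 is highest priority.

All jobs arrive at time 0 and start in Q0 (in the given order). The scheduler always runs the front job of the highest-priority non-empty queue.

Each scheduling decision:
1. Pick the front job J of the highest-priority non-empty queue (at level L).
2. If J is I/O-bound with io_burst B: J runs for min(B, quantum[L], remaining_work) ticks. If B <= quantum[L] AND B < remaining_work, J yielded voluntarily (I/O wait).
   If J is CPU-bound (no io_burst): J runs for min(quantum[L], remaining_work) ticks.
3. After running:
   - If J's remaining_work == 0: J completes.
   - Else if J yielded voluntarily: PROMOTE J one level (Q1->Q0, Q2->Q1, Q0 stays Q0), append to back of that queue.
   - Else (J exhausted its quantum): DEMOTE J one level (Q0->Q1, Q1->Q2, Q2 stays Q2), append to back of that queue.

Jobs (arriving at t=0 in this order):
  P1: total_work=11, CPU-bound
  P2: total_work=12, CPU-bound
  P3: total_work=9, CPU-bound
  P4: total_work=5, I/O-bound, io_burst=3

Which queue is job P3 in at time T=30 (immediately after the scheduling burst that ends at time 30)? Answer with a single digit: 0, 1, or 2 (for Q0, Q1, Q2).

t=0-3: P1@Q0 runs 3, rem=8, quantum used, demote→Q1. Q0=[P2,P3,P4] Q1=[P1] Q2=[]
t=3-6: P2@Q0 runs 3, rem=9, quantum used, demote→Q1. Q0=[P3,P4] Q1=[P1,P2] Q2=[]
t=6-9: P3@Q0 runs 3, rem=6, quantum used, demote→Q1. Q0=[P4] Q1=[P1,P2,P3] Q2=[]
t=9-12: P4@Q0 runs 3, rem=2, I/O yield, promote→Q0. Q0=[P4] Q1=[P1,P2,P3] Q2=[]
t=12-14: P4@Q0 runs 2, rem=0, completes. Q0=[] Q1=[P1,P2,P3] Q2=[]
t=14-18: P1@Q1 runs 4, rem=4, quantum used, demote→Q2. Q0=[] Q1=[P2,P3] Q2=[P1]
t=18-22: P2@Q1 runs 4, rem=5, quantum used, demote→Q2. Q0=[] Q1=[P3] Q2=[P1,P2]
t=22-26: P3@Q1 runs 4, rem=2, quantum used, demote→Q2. Q0=[] Q1=[] Q2=[P1,P2,P3]
t=26-30: P1@Q2 runs 4, rem=0, completes. Q0=[] Q1=[] Q2=[P2,P3]
t=30-35: P2@Q2 runs 5, rem=0, completes. Q0=[] Q1=[] Q2=[P3]
t=35-37: P3@Q2 runs 2, rem=0, completes. Q0=[] Q1=[] Q2=[]

Answer: 2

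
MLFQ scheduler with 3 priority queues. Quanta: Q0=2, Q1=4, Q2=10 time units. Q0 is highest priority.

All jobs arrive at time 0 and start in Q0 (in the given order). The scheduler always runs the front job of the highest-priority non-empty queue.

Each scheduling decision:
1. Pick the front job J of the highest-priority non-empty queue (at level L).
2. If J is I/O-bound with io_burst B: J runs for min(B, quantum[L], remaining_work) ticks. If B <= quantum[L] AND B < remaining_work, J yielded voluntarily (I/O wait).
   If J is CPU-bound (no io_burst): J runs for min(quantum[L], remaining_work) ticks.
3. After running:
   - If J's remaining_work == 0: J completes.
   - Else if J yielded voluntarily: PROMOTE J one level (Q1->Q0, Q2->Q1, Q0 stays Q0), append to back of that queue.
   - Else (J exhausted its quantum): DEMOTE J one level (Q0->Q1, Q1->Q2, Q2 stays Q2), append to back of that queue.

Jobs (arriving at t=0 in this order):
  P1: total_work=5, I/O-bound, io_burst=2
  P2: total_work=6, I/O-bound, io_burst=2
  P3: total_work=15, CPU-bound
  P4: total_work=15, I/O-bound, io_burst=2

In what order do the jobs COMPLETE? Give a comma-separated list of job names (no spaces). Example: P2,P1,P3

t=0-2: P1@Q0 runs 2, rem=3, I/O yield, promote→Q0. Q0=[P2,P3,P4,P1] Q1=[] Q2=[]
t=2-4: P2@Q0 runs 2, rem=4, I/O yield, promote→Q0. Q0=[P3,P4,P1,P2] Q1=[] Q2=[]
t=4-6: P3@Q0 runs 2, rem=13, quantum used, demote→Q1. Q0=[P4,P1,P2] Q1=[P3] Q2=[]
t=6-8: P4@Q0 runs 2, rem=13, I/O yield, promote→Q0. Q0=[P1,P2,P4] Q1=[P3] Q2=[]
t=8-10: P1@Q0 runs 2, rem=1, I/O yield, promote→Q0. Q0=[P2,P4,P1] Q1=[P3] Q2=[]
t=10-12: P2@Q0 runs 2, rem=2, I/O yield, promote→Q0. Q0=[P4,P1,P2] Q1=[P3] Q2=[]
t=12-14: P4@Q0 runs 2, rem=11, I/O yield, promote→Q0. Q0=[P1,P2,P4] Q1=[P3] Q2=[]
t=14-15: P1@Q0 runs 1, rem=0, completes. Q0=[P2,P4] Q1=[P3] Q2=[]
t=15-17: P2@Q0 runs 2, rem=0, completes. Q0=[P4] Q1=[P3] Q2=[]
t=17-19: P4@Q0 runs 2, rem=9, I/O yield, promote→Q0. Q0=[P4] Q1=[P3] Q2=[]
t=19-21: P4@Q0 runs 2, rem=7, I/O yield, promote→Q0. Q0=[P4] Q1=[P3] Q2=[]
t=21-23: P4@Q0 runs 2, rem=5, I/O yield, promote→Q0. Q0=[P4] Q1=[P3] Q2=[]
t=23-25: P4@Q0 runs 2, rem=3, I/O yield, promote→Q0. Q0=[P4] Q1=[P3] Q2=[]
t=25-27: P4@Q0 runs 2, rem=1, I/O yield, promote→Q0. Q0=[P4] Q1=[P3] Q2=[]
t=27-28: P4@Q0 runs 1, rem=0, completes. Q0=[] Q1=[P3] Q2=[]
t=28-32: P3@Q1 runs 4, rem=9, quantum used, demote→Q2. Q0=[] Q1=[] Q2=[P3]
t=32-41: P3@Q2 runs 9, rem=0, completes. Q0=[] Q1=[] Q2=[]

Answer: P1,P2,P4,P3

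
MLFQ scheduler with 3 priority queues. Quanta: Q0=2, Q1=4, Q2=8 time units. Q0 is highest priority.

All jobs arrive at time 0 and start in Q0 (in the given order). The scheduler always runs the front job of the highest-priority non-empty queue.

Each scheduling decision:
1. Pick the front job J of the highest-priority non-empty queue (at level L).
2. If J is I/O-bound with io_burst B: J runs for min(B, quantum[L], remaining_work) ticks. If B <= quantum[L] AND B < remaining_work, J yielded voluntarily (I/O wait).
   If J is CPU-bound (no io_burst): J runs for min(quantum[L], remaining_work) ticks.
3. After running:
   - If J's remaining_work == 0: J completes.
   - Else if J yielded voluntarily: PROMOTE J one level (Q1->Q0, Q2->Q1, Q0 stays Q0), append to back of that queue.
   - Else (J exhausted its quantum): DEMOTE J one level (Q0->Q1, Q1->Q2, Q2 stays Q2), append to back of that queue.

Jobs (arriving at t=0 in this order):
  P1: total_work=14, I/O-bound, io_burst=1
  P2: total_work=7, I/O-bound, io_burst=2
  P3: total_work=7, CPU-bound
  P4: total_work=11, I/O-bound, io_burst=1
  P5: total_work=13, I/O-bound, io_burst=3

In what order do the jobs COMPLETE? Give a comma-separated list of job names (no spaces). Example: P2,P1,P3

Answer: P2,P4,P1,P5,P3

Derivation:
t=0-1: P1@Q0 runs 1, rem=13, I/O yield, promote→Q0. Q0=[P2,P3,P4,P5,P1] Q1=[] Q2=[]
t=1-3: P2@Q0 runs 2, rem=5, I/O yield, promote→Q0. Q0=[P3,P4,P5,P1,P2] Q1=[] Q2=[]
t=3-5: P3@Q0 runs 2, rem=5, quantum used, demote→Q1. Q0=[P4,P5,P1,P2] Q1=[P3] Q2=[]
t=5-6: P4@Q0 runs 1, rem=10, I/O yield, promote→Q0. Q0=[P5,P1,P2,P4] Q1=[P3] Q2=[]
t=6-8: P5@Q0 runs 2, rem=11, quantum used, demote→Q1. Q0=[P1,P2,P4] Q1=[P3,P5] Q2=[]
t=8-9: P1@Q0 runs 1, rem=12, I/O yield, promote→Q0. Q0=[P2,P4,P1] Q1=[P3,P5] Q2=[]
t=9-11: P2@Q0 runs 2, rem=3, I/O yield, promote→Q0. Q0=[P4,P1,P2] Q1=[P3,P5] Q2=[]
t=11-12: P4@Q0 runs 1, rem=9, I/O yield, promote→Q0. Q0=[P1,P2,P4] Q1=[P3,P5] Q2=[]
t=12-13: P1@Q0 runs 1, rem=11, I/O yield, promote→Q0. Q0=[P2,P4,P1] Q1=[P3,P5] Q2=[]
t=13-15: P2@Q0 runs 2, rem=1, I/O yield, promote→Q0. Q0=[P4,P1,P2] Q1=[P3,P5] Q2=[]
t=15-16: P4@Q0 runs 1, rem=8, I/O yield, promote→Q0. Q0=[P1,P2,P4] Q1=[P3,P5] Q2=[]
t=16-17: P1@Q0 runs 1, rem=10, I/O yield, promote→Q0. Q0=[P2,P4,P1] Q1=[P3,P5] Q2=[]
t=17-18: P2@Q0 runs 1, rem=0, completes. Q0=[P4,P1] Q1=[P3,P5] Q2=[]
t=18-19: P4@Q0 runs 1, rem=7, I/O yield, promote→Q0. Q0=[P1,P4] Q1=[P3,P5] Q2=[]
t=19-20: P1@Q0 runs 1, rem=9, I/O yield, promote→Q0. Q0=[P4,P1] Q1=[P3,P5] Q2=[]
t=20-21: P4@Q0 runs 1, rem=6, I/O yield, promote→Q0. Q0=[P1,P4] Q1=[P3,P5] Q2=[]
t=21-22: P1@Q0 runs 1, rem=8, I/O yield, promote→Q0. Q0=[P4,P1] Q1=[P3,P5] Q2=[]
t=22-23: P4@Q0 runs 1, rem=5, I/O yield, promote→Q0. Q0=[P1,P4] Q1=[P3,P5] Q2=[]
t=23-24: P1@Q0 runs 1, rem=7, I/O yield, promote→Q0. Q0=[P4,P1] Q1=[P3,P5] Q2=[]
t=24-25: P4@Q0 runs 1, rem=4, I/O yield, promote→Q0. Q0=[P1,P4] Q1=[P3,P5] Q2=[]
t=25-26: P1@Q0 runs 1, rem=6, I/O yield, promote→Q0. Q0=[P4,P1] Q1=[P3,P5] Q2=[]
t=26-27: P4@Q0 runs 1, rem=3, I/O yield, promote→Q0. Q0=[P1,P4] Q1=[P3,P5] Q2=[]
t=27-28: P1@Q0 runs 1, rem=5, I/O yield, promote→Q0. Q0=[P4,P1] Q1=[P3,P5] Q2=[]
t=28-29: P4@Q0 runs 1, rem=2, I/O yield, promote→Q0. Q0=[P1,P4] Q1=[P3,P5] Q2=[]
t=29-30: P1@Q0 runs 1, rem=4, I/O yield, promote→Q0. Q0=[P4,P1] Q1=[P3,P5] Q2=[]
t=30-31: P4@Q0 runs 1, rem=1, I/O yield, promote→Q0. Q0=[P1,P4] Q1=[P3,P5] Q2=[]
t=31-32: P1@Q0 runs 1, rem=3, I/O yield, promote→Q0. Q0=[P4,P1] Q1=[P3,P5] Q2=[]
t=32-33: P4@Q0 runs 1, rem=0, completes. Q0=[P1] Q1=[P3,P5] Q2=[]
t=33-34: P1@Q0 runs 1, rem=2, I/O yield, promote→Q0. Q0=[P1] Q1=[P3,P5] Q2=[]
t=34-35: P1@Q0 runs 1, rem=1, I/O yield, promote→Q0. Q0=[P1] Q1=[P3,P5] Q2=[]
t=35-36: P1@Q0 runs 1, rem=0, completes. Q0=[] Q1=[P3,P5] Q2=[]
t=36-40: P3@Q1 runs 4, rem=1, quantum used, demote→Q2. Q0=[] Q1=[P5] Q2=[P3]
t=40-43: P5@Q1 runs 3, rem=8, I/O yield, promote→Q0. Q0=[P5] Q1=[] Q2=[P3]
t=43-45: P5@Q0 runs 2, rem=6, quantum used, demote→Q1. Q0=[] Q1=[P5] Q2=[P3]
t=45-48: P5@Q1 runs 3, rem=3, I/O yield, promote→Q0. Q0=[P5] Q1=[] Q2=[P3]
t=48-50: P5@Q0 runs 2, rem=1, quantum used, demote→Q1. Q0=[] Q1=[P5] Q2=[P3]
t=50-51: P5@Q1 runs 1, rem=0, completes. Q0=[] Q1=[] Q2=[P3]
t=51-52: P3@Q2 runs 1, rem=0, completes. Q0=[] Q1=[] Q2=[]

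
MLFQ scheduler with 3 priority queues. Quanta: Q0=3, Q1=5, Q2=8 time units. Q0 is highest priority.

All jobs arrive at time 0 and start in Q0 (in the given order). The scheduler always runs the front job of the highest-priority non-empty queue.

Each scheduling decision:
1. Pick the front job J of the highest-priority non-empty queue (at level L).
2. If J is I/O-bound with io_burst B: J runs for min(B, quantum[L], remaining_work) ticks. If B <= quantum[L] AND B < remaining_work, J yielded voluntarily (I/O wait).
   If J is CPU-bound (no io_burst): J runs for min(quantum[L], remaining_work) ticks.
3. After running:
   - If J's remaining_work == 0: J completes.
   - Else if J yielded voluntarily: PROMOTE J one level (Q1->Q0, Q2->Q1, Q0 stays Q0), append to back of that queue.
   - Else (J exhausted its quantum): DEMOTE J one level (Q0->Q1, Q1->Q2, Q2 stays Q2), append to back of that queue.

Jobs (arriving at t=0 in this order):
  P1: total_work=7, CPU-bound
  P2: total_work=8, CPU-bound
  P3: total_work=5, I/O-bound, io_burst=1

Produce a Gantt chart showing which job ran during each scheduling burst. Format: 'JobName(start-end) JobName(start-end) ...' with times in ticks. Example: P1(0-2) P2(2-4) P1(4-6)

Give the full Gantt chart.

Answer: P1(0-3) P2(3-6) P3(6-7) P3(7-8) P3(8-9) P3(9-10) P3(10-11) P1(11-15) P2(15-20)

Derivation:
t=0-3: P1@Q0 runs 3, rem=4, quantum used, demote→Q1. Q0=[P2,P3] Q1=[P1] Q2=[]
t=3-6: P2@Q0 runs 3, rem=5, quantum used, demote→Q1. Q0=[P3] Q1=[P1,P2] Q2=[]
t=6-7: P3@Q0 runs 1, rem=4, I/O yield, promote→Q0. Q0=[P3] Q1=[P1,P2] Q2=[]
t=7-8: P3@Q0 runs 1, rem=3, I/O yield, promote→Q0. Q0=[P3] Q1=[P1,P2] Q2=[]
t=8-9: P3@Q0 runs 1, rem=2, I/O yield, promote→Q0. Q0=[P3] Q1=[P1,P2] Q2=[]
t=9-10: P3@Q0 runs 1, rem=1, I/O yield, promote→Q0. Q0=[P3] Q1=[P1,P2] Q2=[]
t=10-11: P3@Q0 runs 1, rem=0, completes. Q0=[] Q1=[P1,P2] Q2=[]
t=11-15: P1@Q1 runs 4, rem=0, completes. Q0=[] Q1=[P2] Q2=[]
t=15-20: P2@Q1 runs 5, rem=0, completes. Q0=[] Q1=[] Q2=[]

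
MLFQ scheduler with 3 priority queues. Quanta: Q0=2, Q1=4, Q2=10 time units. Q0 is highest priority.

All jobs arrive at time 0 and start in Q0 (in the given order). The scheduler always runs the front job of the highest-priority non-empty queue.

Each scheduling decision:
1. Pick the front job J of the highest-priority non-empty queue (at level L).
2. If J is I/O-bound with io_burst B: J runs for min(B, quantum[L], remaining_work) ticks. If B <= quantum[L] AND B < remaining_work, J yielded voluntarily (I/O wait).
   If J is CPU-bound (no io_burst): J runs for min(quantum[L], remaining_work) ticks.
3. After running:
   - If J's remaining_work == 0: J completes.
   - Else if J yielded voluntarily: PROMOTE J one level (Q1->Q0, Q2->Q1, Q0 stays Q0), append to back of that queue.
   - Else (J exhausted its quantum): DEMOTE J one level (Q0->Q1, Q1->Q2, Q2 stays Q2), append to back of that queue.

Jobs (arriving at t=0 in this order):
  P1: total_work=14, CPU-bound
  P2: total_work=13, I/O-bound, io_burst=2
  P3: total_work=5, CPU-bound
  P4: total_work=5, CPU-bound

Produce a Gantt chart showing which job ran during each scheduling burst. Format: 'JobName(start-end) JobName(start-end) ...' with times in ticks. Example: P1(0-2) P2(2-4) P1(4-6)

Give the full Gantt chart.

t=0-2: P1@Q0 runs 2, rem=12, quantum used, demote→Q1. Q0=[P2,P3,P4] Q1=[P1] Q2=[]
t=2-4: P2@Q0 runs 2, rem=11, I/O yield, promote→Q0. Q0=[P3,P4,P2] Q1=[P1] Q2=[]
t=4-6: P3@Q0 runs 2, rem=3, quantum used, demote→Q1. Q0=[P4,P2] Q1=[P1,P3] Q2=[]
t=6-8: P4@Q0 runs 2, rem=3, quantum used, demote→Q1. Q0=[P2] Q1=[P1,P3,P4] Q2=[]
t=8-10: P2@Q0 runs 2, rem=9, I/O yield, promote→Q0. Q0=[P2] Q1=[P1,P3,P4] Q2=[]
t=10-12: P2@Q0 runs 2, rem=7, I/O yield, promote→Q0. Q0=[P2] Q1=[P1,P3,P4] Q2=[]
t=12-14: P2@Q0 runs 2, rem=5, I/O yield, promote→Q0. Q0=[P2] Q1=[P1,P3,P4] Q2=[]
t=14-16: P2@Q0 runs 2, rem=3, I/O yield, promote→Q0. Q0=[P2] Q1=[P1,P3,P4] Q2=[]
t=16-18: P2@Q0 runs 2, rem=1, I/O yield, promote→Q0. Q0=[P2] Q1=[P1,P3,P4] Q2=[]
t=18-19: P2@Q0 runs 1, rem=0, completes. Q0=[] Q1=[P1,P3,P4] Q2=[]
t=19-23: P1@Q1 runs 4, rem=8, quantum used, demote→Q2. Q0=[] Q1=[P3,P4] Q2=[P1]
t=23-26: P3@Q1 runs 3, rem=0, completes. Q0=[] Q1=[P4] Q2=[P1]
t=26-29: P4@Q1 runs 3, rem=0, completes. Q0=[] Q1=[] Q2=[P1]
t=29-37: P1@Q2 runs 8, rem=0, completes. Q0=[] Q1=[] Q2=[]

Answer: P1(0-2) P2(2-4) P3(4-6) P4(6-8) P2(8-10) P2(10-12) P2(12-14) P2(14-16) P2(16-18) P2(18-19) P1(19-23) P3(23-26) P4(26-29) P1(29-37)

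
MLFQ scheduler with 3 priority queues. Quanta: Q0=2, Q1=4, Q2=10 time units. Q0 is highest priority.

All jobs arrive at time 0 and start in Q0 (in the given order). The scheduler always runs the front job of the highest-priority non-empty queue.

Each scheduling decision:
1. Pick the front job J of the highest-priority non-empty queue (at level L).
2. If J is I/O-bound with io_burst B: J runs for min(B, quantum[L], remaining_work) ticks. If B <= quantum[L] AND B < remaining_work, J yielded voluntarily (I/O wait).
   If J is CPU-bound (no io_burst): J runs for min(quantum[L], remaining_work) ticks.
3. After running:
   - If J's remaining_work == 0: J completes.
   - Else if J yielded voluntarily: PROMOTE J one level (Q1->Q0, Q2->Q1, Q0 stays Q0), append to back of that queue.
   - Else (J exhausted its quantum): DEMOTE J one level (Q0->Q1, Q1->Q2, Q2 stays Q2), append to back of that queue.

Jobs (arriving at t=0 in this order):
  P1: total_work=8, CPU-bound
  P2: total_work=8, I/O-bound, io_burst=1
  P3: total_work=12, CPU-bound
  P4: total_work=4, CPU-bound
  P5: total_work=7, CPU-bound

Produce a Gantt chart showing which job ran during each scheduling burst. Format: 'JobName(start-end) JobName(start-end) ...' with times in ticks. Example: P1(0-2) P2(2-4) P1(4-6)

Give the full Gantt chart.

Answer: P1(0-2) P2(2-3) P3(3-5) P4(5-7) P5(7-9) P2(9-10) P2(10-11) P2(11-12) P2(12-13) P2(13-14) P2(14-15) P2(15-16) P1(16-20) P3(20-24) P4(24-26) P5(26-30) P1(30-32) P3(32-38) P5(38-39)

Derivation:
t=0-2: P1@Q0 runs 2, rem=6, quantum used, demote→Q1. Q0=[P2,P3,P4,P5] Q1=[P1] Q2=[]
t=2-3: P2@Q0 runs 1, rem=7, I/O yield, promote→Q0. Q0=[P3,P4,P5,P2] Q1=[P1] Q2=[]
t=3-5: P3@Q0 runs 2, rem=10, quantum used, demote→Q1. Q0=[P4,P5,P2] Q1=[P1,P3] Q2=[]
t=5-7: P4@Q0 runs 2, rem=2, quantum used, demote→Q1. Q0=[P5,P2] Q1=[P1,P3,P4] Q2=[]
t=7-9: P5@Q0 runs 2, rem=5, quantum used, demote→Q1. Q0=[P2] Q1=[P1,P3,P4,P5] Q2=[]
t=9-10: P2@Q0 runs 1, rem=6, I/O yield, promote→Q0. Q0=[P2] Q1=[P1,P3,P4,P5] Q2=[]
t=10-11: P2@Q0 runs 1, rem=5, I/O yield, promote→Q0. Q0=[P2] Q1=[P1,P3,P4,P5] Q2=[]
t=11-12: P2@Q0 runs 1, rem=4, I/O yield, promote→Q0. Q0=[P2] Q1=[P1,P3,P4,P5] Q2=[]
t=12-13: P2@Q0 runs 1, rem=3, I/O yield, promote→Q0. Q0=[P2] Q1=[P1,P3,P4,P5] Q2=[]
t=13-14: P2@Q0 runs 1, rem=2, I/O yield, promote→Q0. Q0=[P2] Q1=[P1,P3,P4,P5] Q2=[]
t=14-15: P2@Q0 runs 1, rem=1, I/O yield, promote→Q0. Q0=[P2] Q1=[P1,P3,P4,P5] Q2=[]
t=15-16: P2@Q0 runs 1, rem=0, completes. Q0=[] Q1=[P1,P3,P4,P5] Q2=[]
t=16-20: P1@Q1 runs 4, rem=2, quantum used, demote→Q2. Q0=[] Q1=[P3,P4,P5] Q2=[P1]
t=20-24: P3@Q1 runs 4, rem=6, quantum used, demote→Q2. Q0=[] Q1=[P4,P5] Q2=[P1,P3]
t=24-26: P4@Q1 runs 2, rem=0, completes. Q0=[] Q1=[P5] Q2=[P1,P3]
t=26-30: P5@Q1 runs 4, rem=1, quantum used, demote→Q2. Q0=[] Q1=[] Q2=[P1,P3,P5]
t=30-32: P1@Q2 runs 2, rem=0, completes. Q0=[] Q1=[] Q2=[P3,P5]
t=32-38: P3@Q2 runs 6, rem=0, completes. Q0=[] Q1=[] Q2=[P5]
t=38-39: P5@Q2 runs 1, rem=0, completes. Q0=[] Q1=[] Q2=[]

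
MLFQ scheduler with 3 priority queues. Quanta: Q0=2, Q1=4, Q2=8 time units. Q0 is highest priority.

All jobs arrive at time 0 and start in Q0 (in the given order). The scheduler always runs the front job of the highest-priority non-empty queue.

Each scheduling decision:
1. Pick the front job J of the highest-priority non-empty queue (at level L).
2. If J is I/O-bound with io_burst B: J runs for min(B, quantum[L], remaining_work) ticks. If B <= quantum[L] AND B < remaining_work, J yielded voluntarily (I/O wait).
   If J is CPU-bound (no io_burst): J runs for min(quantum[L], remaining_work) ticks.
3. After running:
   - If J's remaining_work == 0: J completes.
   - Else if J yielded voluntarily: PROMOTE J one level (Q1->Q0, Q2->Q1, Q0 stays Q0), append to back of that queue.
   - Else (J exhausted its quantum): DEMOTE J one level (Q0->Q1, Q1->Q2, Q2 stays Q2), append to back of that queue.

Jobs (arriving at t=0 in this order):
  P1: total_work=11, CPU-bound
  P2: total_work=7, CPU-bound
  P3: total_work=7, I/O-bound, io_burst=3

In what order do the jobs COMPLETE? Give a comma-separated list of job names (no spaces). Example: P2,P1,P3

t=0-2: P1@Q0 runs 2, rem=9, quantum used, demote→Q1. Q0=[P2,P3] Q1=[P1] Q2=[]
t=2-4: P2@Q0 runs 2, rem=5, quantum used, demote→Q1. Q0=[P3] Q1=[P1,P2] Q2=[]
t=4-6: P3@Q0 runs 2, rem=5, quantum used, demote→Q1. Q0=[] Q1=[P1,P2,P3] Q2=[]
t=6-10: P1@Q1 runs 4, rem=5, quantum used, demote→Q2. Q0=[] Q1=[P2,P3] Q2=[P1]
t=10-14: P2@Q1 runs 4, rem=1, quantum used, demote→Q2. Q0=[] Q1=[P3] Q2=[P1,P2]
t=14-17: P3@Q1 runs 3, rem=2, I/O yield, promote→Q0. Q0=[P3] Q1=[] Q2=[P1,P2]
t=17-19: P3@Q0 runs 2, rem=0, completes. Q0=[] Q1=[] Q2=[P1,P2]
t=19-24: P1@Q2 runs 5, rem=0, completes. Q0=[] Q1=[] Q2=[P2]
t=24-25: P2@Q2 runs 1, rem=0, completes. Q0=[] Q1=[] Q2=[]

Answer: P3,P1,P2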